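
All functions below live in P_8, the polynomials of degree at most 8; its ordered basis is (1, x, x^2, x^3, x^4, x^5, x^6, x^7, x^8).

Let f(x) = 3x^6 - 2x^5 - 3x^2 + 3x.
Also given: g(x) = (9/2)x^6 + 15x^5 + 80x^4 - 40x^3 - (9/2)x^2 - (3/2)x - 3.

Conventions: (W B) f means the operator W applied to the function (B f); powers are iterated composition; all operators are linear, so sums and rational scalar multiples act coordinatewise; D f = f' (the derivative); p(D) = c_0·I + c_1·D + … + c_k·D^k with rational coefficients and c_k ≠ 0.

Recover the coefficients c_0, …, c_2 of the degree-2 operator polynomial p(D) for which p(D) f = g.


D^0 f = 3x^6 - 2x^5 - 3x^2 + 3x
D^1 f = 18x^5 - 10x^4 - 6x + 3
D^2 f = 90x^4 - 40x^3 - 6
matching coefficients of g against c_0 f + c_1 Df + … from the top degree down determines the c_i
solution: c_0 = 3/2, c_1 = 1, c_2 = 1

p(D) = (3/2)·I + D + D^2, i.e. c_0 = 3/2, c_1 = 1, c_2 = 1


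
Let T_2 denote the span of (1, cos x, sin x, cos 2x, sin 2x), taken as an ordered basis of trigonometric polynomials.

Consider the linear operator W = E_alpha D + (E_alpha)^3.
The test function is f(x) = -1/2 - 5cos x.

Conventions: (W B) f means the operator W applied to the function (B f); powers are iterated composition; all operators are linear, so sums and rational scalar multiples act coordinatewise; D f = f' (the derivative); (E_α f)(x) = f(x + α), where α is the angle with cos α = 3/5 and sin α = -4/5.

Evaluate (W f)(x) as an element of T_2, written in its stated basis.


D f = 5sin x
E_alpha D f = -4cos x + 3sin x
E_alpha f = -1/2 - 3cos x - 4sin x
E_alpha E_alpha f = -1/2 + (7/5)cos x - (24/5)sin x
E_alpha E_alpha E_alpha f = -1/2 + (117/25)cos x - (44/25)sin x
(E_alpha D + (E_alpha)^3) f = -1/2 + (17/25)cos x + (31/25)sin x

the result is g(x) = -1/2 + (17/25)cos x + (31/25)sin x


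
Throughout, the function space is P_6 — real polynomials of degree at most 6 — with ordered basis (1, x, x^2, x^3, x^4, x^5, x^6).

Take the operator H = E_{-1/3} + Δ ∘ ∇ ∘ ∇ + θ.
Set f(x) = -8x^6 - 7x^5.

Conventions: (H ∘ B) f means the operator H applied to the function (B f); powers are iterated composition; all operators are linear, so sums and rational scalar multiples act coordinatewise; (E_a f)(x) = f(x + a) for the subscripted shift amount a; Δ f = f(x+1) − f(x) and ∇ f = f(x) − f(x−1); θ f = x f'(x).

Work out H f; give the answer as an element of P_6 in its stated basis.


the result is g(x) = -56x^6 - 26x^5 - (5/3)x^4 - (25970/27)x^3 + (9190/9)x^2 - (82639/81)x + 196843/729

E_{-1/3} f = -8x^6 + 9x^5 - (5/3)x^4 - (50/27)x^3 + (10/9)x^2 - (19/81)x + 13/729
∇ f = -48x^5 + 85x^4 - 90x^3 + 50x^2 - 13x + 1
∇ ∇ f = -240x^4 + 820x^3 - 1260x^2 + 950x - 286
Δ ∇ ∇ f = -960x^3 + 1020x^2 - 1020x + 270
θ f = -48x^6 - 35x^5
(E_{-1/3} + Δ ∘ ∇ ∘ ∇ + θ) f = -56x^6 - 26x^5 - (5/3)x^4 - (25970/27)x^3 + (9190/9)x^2 - (82639/81)x + 196843/729


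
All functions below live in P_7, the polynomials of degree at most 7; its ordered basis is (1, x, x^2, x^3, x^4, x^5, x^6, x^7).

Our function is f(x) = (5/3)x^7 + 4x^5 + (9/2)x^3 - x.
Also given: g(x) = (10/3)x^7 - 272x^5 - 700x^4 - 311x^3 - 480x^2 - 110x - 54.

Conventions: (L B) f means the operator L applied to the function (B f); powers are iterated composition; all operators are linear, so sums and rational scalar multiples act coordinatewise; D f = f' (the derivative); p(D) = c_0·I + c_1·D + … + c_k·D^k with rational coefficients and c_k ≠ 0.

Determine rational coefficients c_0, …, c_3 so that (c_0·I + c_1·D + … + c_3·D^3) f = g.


D^0 f = (5/3)x^7 + 4x^5 + (9/2)x^3 - x
D^1 f = (35/3)x^6 + 20x^4 + (27/2)x^2 - 1
D^2 f = 70x^5 + 80x^3 + 27x
D^3 f = 350x^4 + 240x^2 + 27
matching coefficients of g against c_0 f + c_1 Df + … from the top degree down determines the c_i
solution: c_0 = 2, c_1 = 0, c_2 = -4, c_3 = -2

c_0 = 2, c_1 = 0, c_2 = -4, c_3 = -2


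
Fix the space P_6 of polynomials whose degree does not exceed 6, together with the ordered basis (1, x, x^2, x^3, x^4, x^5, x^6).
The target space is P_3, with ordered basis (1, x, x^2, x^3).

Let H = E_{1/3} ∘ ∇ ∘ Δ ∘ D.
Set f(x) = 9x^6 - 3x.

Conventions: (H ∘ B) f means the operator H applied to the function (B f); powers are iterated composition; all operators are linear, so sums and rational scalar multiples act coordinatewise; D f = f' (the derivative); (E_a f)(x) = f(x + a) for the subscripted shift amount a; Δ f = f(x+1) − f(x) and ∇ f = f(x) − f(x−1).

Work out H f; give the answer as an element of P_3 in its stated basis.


the result is g(x) = 1080x^3 + 1080x^2 + 900x + 220

D f = 54x^5 - 3
Δ D f = 270x^4 + 540x^3 + 540x^2 + 270x + 54
∇ (Δ ∘ D) f = 1080x^3 + 540x
E_{1/3} ∇ (Δ ∘ D) f = 1080x^3 + 1080x^2 + 900x + 220


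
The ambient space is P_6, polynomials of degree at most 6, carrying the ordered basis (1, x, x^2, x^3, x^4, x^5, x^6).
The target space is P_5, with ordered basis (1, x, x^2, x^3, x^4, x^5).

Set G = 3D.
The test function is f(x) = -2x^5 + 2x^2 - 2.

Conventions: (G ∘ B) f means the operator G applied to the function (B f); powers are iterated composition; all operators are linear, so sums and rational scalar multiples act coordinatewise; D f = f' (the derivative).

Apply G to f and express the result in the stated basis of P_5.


g(x) = -30x^4 + 12x

D f = -10x^4 + 4x
(3D) f = -30x^4 + 12x


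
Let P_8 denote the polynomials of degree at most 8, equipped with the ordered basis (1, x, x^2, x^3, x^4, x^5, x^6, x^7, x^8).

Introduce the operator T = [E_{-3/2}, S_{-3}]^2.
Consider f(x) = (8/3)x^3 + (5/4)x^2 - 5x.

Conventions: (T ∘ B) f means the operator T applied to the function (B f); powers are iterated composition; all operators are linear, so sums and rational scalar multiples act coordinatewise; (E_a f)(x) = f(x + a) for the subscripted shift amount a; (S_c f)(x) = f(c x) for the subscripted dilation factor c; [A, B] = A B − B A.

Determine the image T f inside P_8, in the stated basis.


the result is g(x) = -15552x + 4914

S_{-3} f = -72x^3 + (45/4)x^2 + 15x
E_{-3/2} S_{-3} f = -72x^3 + (1341/4)x^2 - (2019/4)x + 3933/16
E_{-3/2} f = (8/3)x^3 - (43/4)x^2 + (37/4)x + 21/16
S_{-3} E_{-3/2} f = -72x^3 - (387/4)x^2 - (111/4)x + 21/16
[E_{-3/2}, S_{-3}] f = 432x^2 - 477x + 489/2
S_{-3} [E_{-3/2}, S_{-3}] f = 3888x^2 + 1431x + 489/2
E_{-3/2} S_{-3} [E_{-3/2}, S_{-3}] f = 3888x^2 - 10233x + 6846
E_{-3/2} [E_{-3/2}, S_{-3}] f = 432x^2 - 1773x + 1932
S_{-3} E_{-3/2} [E_{-3/2}, S_{-3}] f = 3888x^2 + 5319x + 1932
[E_{-3/2}, S_{-3}] [E_{-3/2}, S_{-3}] f = -15552x + 4914


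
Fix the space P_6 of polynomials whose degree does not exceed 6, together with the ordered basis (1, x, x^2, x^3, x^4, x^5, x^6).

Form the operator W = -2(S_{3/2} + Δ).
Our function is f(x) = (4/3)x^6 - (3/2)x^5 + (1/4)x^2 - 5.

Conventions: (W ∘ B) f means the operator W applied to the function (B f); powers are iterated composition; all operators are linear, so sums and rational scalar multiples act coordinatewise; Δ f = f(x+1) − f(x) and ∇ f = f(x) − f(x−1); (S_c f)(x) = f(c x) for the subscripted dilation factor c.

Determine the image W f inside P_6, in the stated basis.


S_{3/2} f = (243/16)x^6 - (729/64)x^5 + (9/16)x^2 - 5
Δ f = 8x^5 + (25/2)x^4 + (35/3)x^3 + 5x^2 + x + 1/12
(S_{3/2} + Δ) f = (243/16)x^6 - (217/64)x^5 + (25/2)x^4 + (35/3)x^3 + (89/16)x^2 + x - 59/12
(-2(S_{3/2} + Δ)) f = -(243/8)x^6 + (217/32)x^5 - 25x^4 - (70/3)x^3 - (89/8)x^2 - 2x + 59/6

the image equals g(x) = -(243/8)x^6 + (217/32)x^5 - 25x^4 - (70/3)x^3 - (89/8)x^2 - 2x + 59/6


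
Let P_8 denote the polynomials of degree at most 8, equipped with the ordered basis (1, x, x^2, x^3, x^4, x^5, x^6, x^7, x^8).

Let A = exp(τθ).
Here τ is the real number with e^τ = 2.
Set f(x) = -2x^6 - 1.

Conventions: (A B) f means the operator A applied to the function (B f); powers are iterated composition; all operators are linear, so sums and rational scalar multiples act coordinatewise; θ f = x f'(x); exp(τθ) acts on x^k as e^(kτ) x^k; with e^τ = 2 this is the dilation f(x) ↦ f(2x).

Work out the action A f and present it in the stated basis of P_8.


exp(τθ) x^k = e^(kτ) x^k; with e^τ = 2 this sends x^k to 2^k x^k
x^6 ↦ 64 x^6
applying this coordinatewise to f: exp(τθ) f = -128x^6 - 1

the image equals g(x) = -128x^6 - 1


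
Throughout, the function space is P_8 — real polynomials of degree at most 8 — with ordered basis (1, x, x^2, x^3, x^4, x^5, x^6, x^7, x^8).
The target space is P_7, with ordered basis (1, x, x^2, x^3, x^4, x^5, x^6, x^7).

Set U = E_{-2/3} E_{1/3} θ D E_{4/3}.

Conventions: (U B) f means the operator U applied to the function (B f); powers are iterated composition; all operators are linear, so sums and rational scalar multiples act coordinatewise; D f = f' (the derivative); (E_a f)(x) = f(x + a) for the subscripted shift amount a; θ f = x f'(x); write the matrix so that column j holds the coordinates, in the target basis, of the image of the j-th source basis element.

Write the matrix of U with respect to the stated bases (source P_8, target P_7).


the matrix is [[0, 0, -2/3, -2, -4, -20/3, -10, -14, -56/3]; [0, 0, 2, 4, 4, 0, -10, -28, -56]; [0, 0, 0, 6, 20, 40, 60, 70, 56]; [0, 0, 0, 0, 12, 160/3, 140, 280, 1400/3]; [0, 0, 0, 0, 0, 20, 110, 350, 840]; [0, 0, 0, 0, 0, 0, 30, 196, 728]; [0, 0, 0, 0, 0, 0, 0, 42, 952/3]; [0, 0, 0, 0, 0, 0, 0, 0, 56]] (rows listed top to bottom)

image of 1: 0
image of x: 0
image of x^2: 2x - 2/3
image of x^3: 6x^2 + 4x - 2
image of x^4: 12x^3 + 20x^2 + 4x - 4
image of x^5: 20x^4 + (160/3)x^3 + 40x^2 - 20/3
image of x^6: 30x^5 + 110x^4 + 140x^3 + 60x^2 - 10x - 10
image of x^7: 42x^6 + 196x^5 + 350x^4 + 280x^3 + 70x^2 - 28x - 14
image of x^8: 56x^7 + (952/3)x^6 + 728x^5 + 840x^4 + (1400/3)x^3 + 56x^2 - 56x - 56/3
each image's coordinates form column j of the matrix


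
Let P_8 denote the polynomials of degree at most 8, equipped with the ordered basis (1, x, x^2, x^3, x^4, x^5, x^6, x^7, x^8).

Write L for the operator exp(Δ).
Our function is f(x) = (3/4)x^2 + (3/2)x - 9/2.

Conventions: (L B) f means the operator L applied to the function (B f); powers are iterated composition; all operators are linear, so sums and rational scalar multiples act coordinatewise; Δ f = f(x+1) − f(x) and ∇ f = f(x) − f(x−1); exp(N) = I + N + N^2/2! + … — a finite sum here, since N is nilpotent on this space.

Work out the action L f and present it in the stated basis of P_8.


order-1 term: (3/2)x + 9/4
order-2 term: 3/4
the series for exp(Δ) f terminates at order 2
exp(Δ) f = (3/4)x^2 + 3x - 3/2

g(x) = (3/4)x^2 + 3x - 3/2


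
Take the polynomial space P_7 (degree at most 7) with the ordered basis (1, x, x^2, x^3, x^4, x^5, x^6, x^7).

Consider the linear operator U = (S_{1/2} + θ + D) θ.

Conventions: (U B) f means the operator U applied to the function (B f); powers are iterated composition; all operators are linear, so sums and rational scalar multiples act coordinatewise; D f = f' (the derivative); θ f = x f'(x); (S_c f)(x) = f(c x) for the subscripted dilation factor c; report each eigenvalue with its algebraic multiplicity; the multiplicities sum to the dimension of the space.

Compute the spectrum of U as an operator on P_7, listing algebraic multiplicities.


λ = 0 (multiplicity 1), λ = 3/2 (multiplicity 1), λ = 9/2 (multiplicity 1), λ = 75/8 (multiplicity 1), λ = 65/4 (multiplicity 1), λ = 805/32 (multiplicity 1), λ = 1155/32 (multiplicity 1), λ = 6279/128 (multiplicity 1)

image of 1: 0
image of x: (3/2)x + 1
image of x^2: (9/2)x^2 + 4x
image of x^3: (75/8)x^3 + 9x^2
image of x^4: (65/4)x^4 + 16x^3
image of x^5: (805/32)x^5 + 25x^4
image of x^6: (1155/32)x^6 + 36x^5
image of x^7: (6279/128)x^7 + 49x^6
the matrix is upper triangular; its diagonal is (0, 3/2, 9/2, 75/8, 65/4, 805/32, 1155/32, 6279/128)
for a triangular matrix the eigenvalues are the diagonal entries, with algebraic multiplicity their repetition count


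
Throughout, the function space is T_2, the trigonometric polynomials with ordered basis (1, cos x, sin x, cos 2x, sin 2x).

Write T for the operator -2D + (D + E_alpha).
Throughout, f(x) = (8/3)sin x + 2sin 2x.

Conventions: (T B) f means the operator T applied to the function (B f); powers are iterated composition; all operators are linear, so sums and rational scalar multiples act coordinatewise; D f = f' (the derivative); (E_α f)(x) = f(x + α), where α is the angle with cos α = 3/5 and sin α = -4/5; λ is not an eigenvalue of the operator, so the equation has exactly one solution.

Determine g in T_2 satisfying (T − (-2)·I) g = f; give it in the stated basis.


the image equals g(x) = (12/25)cos x + (52/75)sin x + (148/293)cos 2x + (86/293)sin 2x

write g with unknown coordinates in the stated basis and equate coefficients in (T − (-2)·I) g = f
solving from the highest basis element down gives g = (12/25)cos x + (52/75)sin x + (148/293)cos 2x + (86/293)sin 2x
check: T g = -(24/25)cos x + (32/25)sin x - (296/293)cos 2x + (414/293)sin 2x
so T g − (-2)·g = (8/3)sin x + 2sin 2x = f ✓


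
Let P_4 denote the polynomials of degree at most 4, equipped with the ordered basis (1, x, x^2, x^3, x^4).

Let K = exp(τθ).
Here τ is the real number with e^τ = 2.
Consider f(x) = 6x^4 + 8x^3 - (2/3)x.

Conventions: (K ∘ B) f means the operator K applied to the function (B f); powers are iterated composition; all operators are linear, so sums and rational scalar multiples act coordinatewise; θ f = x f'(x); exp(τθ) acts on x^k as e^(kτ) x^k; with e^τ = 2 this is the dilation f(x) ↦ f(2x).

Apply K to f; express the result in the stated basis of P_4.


exp(τθ) x^k = e^(kτ) x^k; with e^τ = 2 this sends x^k to 2^k x^k
x ↦ 2 x
x^3 ↦ 8 x^3
x^4 ↦ 16 x^4
applying this coordinatewise to f: exp(τθ) f = 96x^4 + 64x^3 - (4/3)x

the result is g(x) = 96x^4 + 64x^3 - (4/3)x


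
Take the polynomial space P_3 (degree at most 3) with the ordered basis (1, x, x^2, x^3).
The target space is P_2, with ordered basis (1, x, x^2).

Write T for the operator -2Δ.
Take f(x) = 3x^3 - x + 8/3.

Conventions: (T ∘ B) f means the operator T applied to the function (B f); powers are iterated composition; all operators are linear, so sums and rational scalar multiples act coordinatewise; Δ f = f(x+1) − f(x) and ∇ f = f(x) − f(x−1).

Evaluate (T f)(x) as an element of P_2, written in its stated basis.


Δ f = 9x^2 + 9x + 2
(-2Δ) f = -18x^2 - 18x - 4

g(x) = -18x^2 - 18x - 4


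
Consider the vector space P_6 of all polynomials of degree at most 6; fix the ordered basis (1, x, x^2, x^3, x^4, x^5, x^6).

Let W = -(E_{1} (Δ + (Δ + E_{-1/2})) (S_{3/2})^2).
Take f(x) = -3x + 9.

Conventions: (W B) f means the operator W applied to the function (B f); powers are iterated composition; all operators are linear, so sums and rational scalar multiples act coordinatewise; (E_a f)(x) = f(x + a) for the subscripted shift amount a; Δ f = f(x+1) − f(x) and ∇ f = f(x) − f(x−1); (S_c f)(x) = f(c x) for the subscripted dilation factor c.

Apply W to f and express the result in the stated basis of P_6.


S_{3/2} f = -(9/2)x + 9
S_{3/2} S_{3/2} f = -(27/4)x + 9
Δ (S_{3/2})^2 f = -27/4
Δ (S_{3/2})^2 f = -27/4
E_{-1/2} (S_{3/2})^2 f = -(27/4)x + 99/8
(Δ + E_{-1/2}) (S_{3/2})^2 f = -(27/4)x + 45/8
(Δ + (Δ + E_{-1/2})) (S_{3/2})^2 f = -(27/4)x - 9/8
E_{1} (Δ + (Δ + E_{-1/2})) (S_{3/2})^2 f = -(27/4)x - 63/8
(-(E_{1} (Δ + (Δ + E_{-1/2})) (S_{3/2})^2)) f = (27/4)x + 63/8

g(x) = (27/4)x + 63/8


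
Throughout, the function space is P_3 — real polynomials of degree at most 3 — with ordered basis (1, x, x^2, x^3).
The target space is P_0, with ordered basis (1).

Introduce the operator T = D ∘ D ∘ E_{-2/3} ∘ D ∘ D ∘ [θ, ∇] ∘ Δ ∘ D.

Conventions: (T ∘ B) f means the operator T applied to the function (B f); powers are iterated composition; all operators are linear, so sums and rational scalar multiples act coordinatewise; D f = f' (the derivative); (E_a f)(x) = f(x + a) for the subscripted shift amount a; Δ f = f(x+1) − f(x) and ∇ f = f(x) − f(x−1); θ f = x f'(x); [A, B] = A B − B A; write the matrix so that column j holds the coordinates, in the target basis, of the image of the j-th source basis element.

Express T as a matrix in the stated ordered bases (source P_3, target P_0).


the matrix is [[0, 0, 0, 0]] (rows listed top to bottom)

image of 1: 0
image of x: 0
image of x^2: 0
image of x^3: 0
each image's coordinates form column j of the matrix


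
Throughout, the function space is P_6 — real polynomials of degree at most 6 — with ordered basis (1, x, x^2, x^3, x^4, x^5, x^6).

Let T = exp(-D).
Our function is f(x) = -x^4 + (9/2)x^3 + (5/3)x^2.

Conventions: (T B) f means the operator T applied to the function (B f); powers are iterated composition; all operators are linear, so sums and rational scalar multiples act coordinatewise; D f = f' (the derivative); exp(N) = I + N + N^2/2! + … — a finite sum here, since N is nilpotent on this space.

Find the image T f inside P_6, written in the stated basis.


g(x) = -x^4 + (17/2)x^3 - (107/6)x^2 + (85/6)x - 23/6

order-1 term: 4x^3 - (27/2)x^2 - (10/3)x
order-2 term: -6x^2 + (27/2)x + 5/3
order-3 term: 4x - 9/2
order-4 term: -1
the series for exp(-D) f terminates at order 4
exp(-D) f = -x^4 + (17/2)x^3 - (107/6)x^2 + (85/6)x - 23/6


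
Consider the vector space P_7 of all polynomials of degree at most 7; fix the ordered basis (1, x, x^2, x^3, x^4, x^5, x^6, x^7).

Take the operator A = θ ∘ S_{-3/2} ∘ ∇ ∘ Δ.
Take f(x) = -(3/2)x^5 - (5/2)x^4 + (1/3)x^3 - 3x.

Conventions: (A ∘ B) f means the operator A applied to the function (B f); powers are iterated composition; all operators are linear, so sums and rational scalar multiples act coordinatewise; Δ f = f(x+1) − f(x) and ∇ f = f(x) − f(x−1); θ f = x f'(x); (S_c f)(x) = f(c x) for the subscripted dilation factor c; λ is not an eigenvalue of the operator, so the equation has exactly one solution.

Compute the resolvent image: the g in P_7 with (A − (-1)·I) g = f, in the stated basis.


g(x) = -(3/2)x^5 - (5/2)x^4 - (3641/12)x^3 + 135x^2 - (11025/4)x

write g with unknown coordinates in the stated basis and equate coefficients in (A − (-1)·I) g = f
solving from the highest basis element down gives g = -(3/2)x^5 - (5/2)x^4 - (3641/12)x^3 + 135x^2 - (11025/4)x
check: A g = (1215/4)x^3 - 135x^2 + (11013/4)x
so A g − (-1)·g = -(3/2)x^5 - (5/2)x^4 + (1/3)x^3 - 3x = f ✓


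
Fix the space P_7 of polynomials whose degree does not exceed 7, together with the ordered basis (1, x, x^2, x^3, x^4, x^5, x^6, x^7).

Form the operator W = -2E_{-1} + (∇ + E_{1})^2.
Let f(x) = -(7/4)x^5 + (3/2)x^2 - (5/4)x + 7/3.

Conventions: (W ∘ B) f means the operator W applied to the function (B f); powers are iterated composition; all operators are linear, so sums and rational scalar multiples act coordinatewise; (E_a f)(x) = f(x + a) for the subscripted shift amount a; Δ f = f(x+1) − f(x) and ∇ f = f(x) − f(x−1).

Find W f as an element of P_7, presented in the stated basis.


E_{-1} f = -(7/4)x^5 + (35/4)x^4 - (35/2)x^3 + 19x^2 - 13x + 41/6
(-2E_{-1}) f = (7/2)x^5 - (35/2)x^4 + 35x^3 - 38x^2 + 26x - 41/3
∇ f = -(35/4)x^4 + (35/2)x^3 - (35/2)x^2 + (47/4)x - 9/2
E_{1} f = -(7/4)x^5 - (35/4)x^4 - (35/2)x^3 - 16x^2 - 7x + 5/6
(∇ + E_{1}) f = -(7/4)x^5 - (35/2)x^4 - (67/2)x^2 + (19/4)x - 11/3
∇ (∇ + E_{1}) f = -(35/4)x^4 - (105/2)x^3 + (175/2)x^2 - (513/4)x + 54
E_{1} (∇ + E_{1}) f = -(7/4)x^5 - (105/4)x^4 - (175/2)x^3 - 156x^2 - 141x - 155/3
(∇ + E_{1}) (∇ + E_{1}) f = -(7/4)x^5 - 35x^4 - 140x^3 - (137/2)x^2 - (1077/4)x + 7/3
(-2E_{-1} + (∇ + E_{1})^2) f = (7/4)x^5 - (105/2)x^4 - 105x^3 - (213/2)x^2 - (973/4)x - 34/3

the result is g(x) = (7/4)x^5 - (105/2)x^4 - 105x^3 - (213/2)x^2 - (973/4)x - 34/3


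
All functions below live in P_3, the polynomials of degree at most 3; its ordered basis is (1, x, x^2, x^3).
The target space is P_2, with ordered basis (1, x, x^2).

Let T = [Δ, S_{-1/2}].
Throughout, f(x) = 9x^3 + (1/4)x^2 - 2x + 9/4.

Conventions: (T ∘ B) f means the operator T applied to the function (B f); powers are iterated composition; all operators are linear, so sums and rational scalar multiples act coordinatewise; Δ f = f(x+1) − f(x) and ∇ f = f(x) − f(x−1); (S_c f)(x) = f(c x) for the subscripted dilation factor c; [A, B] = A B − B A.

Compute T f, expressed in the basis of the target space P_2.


the result is g(x) = -(81/8)x^2 + (21/2)x - 117/16

S_{-1/2} f = -(9/8)x^3 + (1/16)x^2 + x + 9/4
Δ S_{-1/2} f = -(27/8)x^2 - (13/4)x - 1/16
Δ f = 27x^2 + (55/2)x + 29/4
S_{-1/2} Δ f = (27/4)x^2 - (55/4)x + 29/4
[Δ, S_{-1/2}] f = -(81/8)x^2 + (21/2)x - 117/16


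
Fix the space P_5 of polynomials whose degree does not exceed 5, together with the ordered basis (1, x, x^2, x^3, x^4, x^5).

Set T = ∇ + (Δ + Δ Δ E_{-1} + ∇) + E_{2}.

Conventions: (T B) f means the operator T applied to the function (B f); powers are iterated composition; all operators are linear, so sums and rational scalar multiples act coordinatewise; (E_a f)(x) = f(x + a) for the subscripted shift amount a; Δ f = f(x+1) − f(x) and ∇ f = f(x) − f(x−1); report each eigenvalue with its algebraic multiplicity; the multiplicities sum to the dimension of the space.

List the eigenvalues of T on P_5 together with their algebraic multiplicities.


λ = 1 (multiplicity 6)

image of 1: 1
image of x: x + 5
image of x^2: x^2 + 10x + 5
image of x^3: x^3 + 15x^2 + 15x + 11
image of x^4: x^4 + 20x^3 + 30x^2 + 44x + 17
image of x^5: x^5 + 25x^4 + 50x^3 + 110x^2 + 85x + 35
the matrix is upper triangular; its diagonal is (1, 1, 1, 1, 1, 1)
for a triangular matrix the eigenvalues are the diagonal entries, with algebraic multiplicity their repetition count


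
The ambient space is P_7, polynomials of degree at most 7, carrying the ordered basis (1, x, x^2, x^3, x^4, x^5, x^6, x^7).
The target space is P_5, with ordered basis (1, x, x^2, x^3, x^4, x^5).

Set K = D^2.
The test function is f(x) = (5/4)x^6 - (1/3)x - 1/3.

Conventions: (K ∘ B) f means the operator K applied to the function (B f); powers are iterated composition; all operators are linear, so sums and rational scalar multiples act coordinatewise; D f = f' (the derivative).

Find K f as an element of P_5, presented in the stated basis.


the result is g(x) = (75/2)x^4

D f = (15/2)x^5 - 1/3
D D f = (75/2)x^4


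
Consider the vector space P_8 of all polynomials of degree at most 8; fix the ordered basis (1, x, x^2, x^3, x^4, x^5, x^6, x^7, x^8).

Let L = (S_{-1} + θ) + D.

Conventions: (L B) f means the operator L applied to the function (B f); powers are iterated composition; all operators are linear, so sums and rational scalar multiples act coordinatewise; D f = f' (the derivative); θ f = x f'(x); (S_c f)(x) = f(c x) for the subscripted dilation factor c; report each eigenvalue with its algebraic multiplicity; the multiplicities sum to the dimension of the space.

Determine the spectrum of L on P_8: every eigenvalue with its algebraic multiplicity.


image of 1: 1
image of x: 1
image of x^2: 3x^2 + 2x
image of x^3: 2x^3 + 3x^2
image of x^4: 5x^4 + 4x^3
image of x^5: 4x^5 + 5x^4
image of x^6: 7x^6 + 6x^5
image of x^7: 6x^7 + 7x^6
image of x^8: 9x^8 + 8x^7
the matrix is upper triangular; its diagonal is (1, 0, 3, 2, 5, 4, 7, 6, 9)
for a triangular matrix the eigenvalues are the diagonal entries, with algebraic multiplicity their repetition count

λ = 0 (multiplicity 1), λ = 1 (multiplicity 1), λ = 2 (multiplicity 1), λ = 3 (multiplicity 1), λ = 4 (multiplicity 1), λ = 5 (multiplicity 1), λ = 6 (multiplicity 1), λ = 7 (multiplicity 1), λ = 9 (multiplicity 1)


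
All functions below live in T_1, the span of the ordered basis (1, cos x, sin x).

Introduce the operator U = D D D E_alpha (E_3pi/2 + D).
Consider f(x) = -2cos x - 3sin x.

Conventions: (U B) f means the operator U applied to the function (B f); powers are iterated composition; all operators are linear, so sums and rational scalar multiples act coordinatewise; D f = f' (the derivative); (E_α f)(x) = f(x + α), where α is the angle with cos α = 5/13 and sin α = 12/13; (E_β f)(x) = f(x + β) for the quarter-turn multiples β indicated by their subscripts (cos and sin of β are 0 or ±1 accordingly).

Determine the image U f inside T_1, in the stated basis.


g(x) = 0

E_3pi/2 f = 3cos x - 2sin x
D f = -3cos x + 2sin x
(E_3pi/2 + D) f = 0
E_alpha (E_3pi/2 + D) f = 0
D E_alpha (E_3pi/2 + D) f = 0
D D E_alpha (E_3pi/2 + D) f = 0
D (D D E_alpha (E_3pi/2 + D)) f = 0


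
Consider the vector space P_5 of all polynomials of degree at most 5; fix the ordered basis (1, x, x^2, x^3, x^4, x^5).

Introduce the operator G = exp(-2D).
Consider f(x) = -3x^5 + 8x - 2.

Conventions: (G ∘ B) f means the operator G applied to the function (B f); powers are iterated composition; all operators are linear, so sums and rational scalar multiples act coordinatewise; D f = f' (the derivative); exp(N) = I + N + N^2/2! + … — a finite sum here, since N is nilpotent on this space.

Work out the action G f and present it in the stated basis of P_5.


order-1 term: 30x^4 - 16
order-2 term: -120x^3
order-3 term: 240x^2
order-4 term: -240x
order-5 term: 96
the series for exp(-2D) f terminates at order 5
exp(-2D) f = -3x^5 + 30x^4 - 120x^3 + 240x^2 - 232x + 78

the result is g(x) = -3x^5 + 30x^4 - 120x^3 + 240x^2 - 232x + 78


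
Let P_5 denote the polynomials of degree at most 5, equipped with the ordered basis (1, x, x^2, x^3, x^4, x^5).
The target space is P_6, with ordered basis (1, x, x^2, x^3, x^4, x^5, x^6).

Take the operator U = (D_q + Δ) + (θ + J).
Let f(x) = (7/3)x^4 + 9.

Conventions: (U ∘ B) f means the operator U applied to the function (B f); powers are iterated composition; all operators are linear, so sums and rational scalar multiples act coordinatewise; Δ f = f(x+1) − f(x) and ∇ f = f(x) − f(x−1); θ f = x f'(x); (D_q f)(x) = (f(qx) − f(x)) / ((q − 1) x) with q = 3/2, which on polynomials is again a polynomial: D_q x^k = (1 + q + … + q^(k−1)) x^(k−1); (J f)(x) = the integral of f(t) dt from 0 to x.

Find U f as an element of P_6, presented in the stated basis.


D_q f = (455/24)x^3
Δ f = (28/3)x^3 + 14x^2 + (28/3)x + 7/3
(D_q + Δ) f = (679/24)x^3 + 14x^2 + (28/3)x + 7/3
θ f = (28/3)x^4
J f = (7/15)x^5 + 9x
(θ + J) f = (7/15)x^5 + (28/3)x^4 + 9x
((D_q + Δ) + (θ + J)) f = (7/15)x^5 + (28/3)x^4 + (679/24)x^3 + 14x^2 + (55/3)x + 7/3

the result is g(x) = (7/15)x^5 + (28/3)x^4 + (679/24)x^3 + 14x^2 + (55/3)x + 7/3


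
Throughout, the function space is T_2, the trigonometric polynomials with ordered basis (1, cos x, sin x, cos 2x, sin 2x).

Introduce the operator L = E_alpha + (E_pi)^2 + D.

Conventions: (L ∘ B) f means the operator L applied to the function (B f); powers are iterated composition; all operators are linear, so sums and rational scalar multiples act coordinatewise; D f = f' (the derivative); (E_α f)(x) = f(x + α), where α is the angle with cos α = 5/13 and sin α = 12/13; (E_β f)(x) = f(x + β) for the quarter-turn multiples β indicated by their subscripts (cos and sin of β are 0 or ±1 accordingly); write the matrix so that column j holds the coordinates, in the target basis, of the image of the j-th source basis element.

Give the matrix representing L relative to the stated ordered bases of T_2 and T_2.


image of 1: 2
image of cos x: (18/13)cos x - (25/13)sin x
image of sin x: (25/13)cos x + (18/13)sin x
image of cos 2x: (50/169)cos 2x - (458/169)sin 2x
image of sin 2x: (458/169)cos 2x + (50/169)sin 2x
each image's coordinates form column j of the matrix

the matrix is [[2, 0, 0, 0, 0]; [0, 18/13, 25/13, 0, 0]; [0, -25/13, 18/13, 0, 0]; [0, 0, 0, 50/169, 458/169]; [0, 0, 0, -458/169, 50/169]] (rows listed top to bottom)


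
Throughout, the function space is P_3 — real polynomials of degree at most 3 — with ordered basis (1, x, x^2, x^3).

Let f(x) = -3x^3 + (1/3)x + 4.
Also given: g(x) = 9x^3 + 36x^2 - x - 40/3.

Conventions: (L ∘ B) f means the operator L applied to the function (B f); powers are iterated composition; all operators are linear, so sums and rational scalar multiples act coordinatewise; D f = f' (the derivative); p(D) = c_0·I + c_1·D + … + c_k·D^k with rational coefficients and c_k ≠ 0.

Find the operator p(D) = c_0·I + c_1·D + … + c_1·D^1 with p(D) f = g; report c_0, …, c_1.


c_0 = -3, c_1 = -4

D^0 f = -3x^3 + (1/3)x + 4
D^1 f = -9x^2 + 1/3
matching coefficients of g against c_0 f + c_1 Df + … from the top degree down determines the c_i
solution: c_0 = -3, c_1 = -4


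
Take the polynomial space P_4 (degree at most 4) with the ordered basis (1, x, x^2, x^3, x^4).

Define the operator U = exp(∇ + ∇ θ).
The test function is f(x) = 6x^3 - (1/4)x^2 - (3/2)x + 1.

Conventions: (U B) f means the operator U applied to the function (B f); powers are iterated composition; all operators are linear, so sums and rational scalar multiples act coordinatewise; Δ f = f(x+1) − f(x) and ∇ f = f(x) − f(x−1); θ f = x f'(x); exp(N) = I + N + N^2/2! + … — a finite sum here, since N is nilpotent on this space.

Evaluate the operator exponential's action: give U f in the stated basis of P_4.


the image equals g(x) = 6x^3 + (287/4)x^2 + 141x - 59/4

order-1 term: 72x^2 - (147/2)x + 87/4
order-2 term: 216x - 363/2
order-3 term: 144
the series for exp(∇ + ∇ θ) f terminates at order 3
exp(∇ + ∇ θ) f = 6x^3 + (287/4)x^2 + 141x - 59/4


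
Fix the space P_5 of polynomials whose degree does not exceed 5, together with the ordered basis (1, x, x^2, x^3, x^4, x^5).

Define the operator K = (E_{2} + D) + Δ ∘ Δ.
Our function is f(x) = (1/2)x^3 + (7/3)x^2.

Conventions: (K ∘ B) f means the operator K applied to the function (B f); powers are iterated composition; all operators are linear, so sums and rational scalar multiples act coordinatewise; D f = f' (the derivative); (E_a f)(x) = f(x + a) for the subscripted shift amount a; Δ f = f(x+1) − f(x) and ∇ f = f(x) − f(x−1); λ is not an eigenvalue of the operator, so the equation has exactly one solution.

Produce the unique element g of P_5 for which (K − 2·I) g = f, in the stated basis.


write g with unknown coordinates in the stated basis and equate coefficients in (K − 2·I) g = f
solving from the highest basis element down gives g = -(1/2)x^3 - (41/6)x^2 - 50x - 198
check: K g = -(1/2)x^3 - (34/3)x^2 - 100x - 396
so K g − 2·g = (1/2)x^3 + (7/3)x^2 = f ✓

g(x) = -(1/2)x^3 - (41/6)x^2 - 50x - 198


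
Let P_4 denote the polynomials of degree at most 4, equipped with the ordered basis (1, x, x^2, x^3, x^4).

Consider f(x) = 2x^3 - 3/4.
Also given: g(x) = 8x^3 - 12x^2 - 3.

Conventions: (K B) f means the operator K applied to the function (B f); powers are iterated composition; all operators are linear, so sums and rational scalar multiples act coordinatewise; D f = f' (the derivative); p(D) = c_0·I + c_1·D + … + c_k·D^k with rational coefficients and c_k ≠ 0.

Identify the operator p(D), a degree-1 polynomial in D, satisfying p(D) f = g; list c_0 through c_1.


D^0 f = 2x^3 - 3/4
D^1 f = 6x^2
matching coefficients of g against c_0 f + c_1 Df + … from the top degree down determines the c_i
solution: c_0 = 4, c_1 = -2

c_0 = 4, c_1 = -2


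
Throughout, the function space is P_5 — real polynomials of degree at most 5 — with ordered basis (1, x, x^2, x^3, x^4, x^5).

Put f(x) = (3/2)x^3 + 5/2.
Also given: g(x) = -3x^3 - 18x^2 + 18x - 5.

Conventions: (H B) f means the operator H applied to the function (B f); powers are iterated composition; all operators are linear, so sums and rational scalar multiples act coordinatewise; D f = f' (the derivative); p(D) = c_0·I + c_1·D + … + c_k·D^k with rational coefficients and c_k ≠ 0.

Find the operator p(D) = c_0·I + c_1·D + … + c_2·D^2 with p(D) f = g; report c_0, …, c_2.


p(D) = -2·I − 4·D + 2·D^2, i.e. c_0 = -2, c_1 = -4, c_2 = 2

D^0 f = (3/2)x^3 + 5/2
D^1 f = (9/2)x^2
D^2 f = 9x
matching coefficients of g against c_0 f + c_1 Df + … from the top degree down determines the c_i
solution: c_0 = -2, c_1 = -4, c_2 = 2


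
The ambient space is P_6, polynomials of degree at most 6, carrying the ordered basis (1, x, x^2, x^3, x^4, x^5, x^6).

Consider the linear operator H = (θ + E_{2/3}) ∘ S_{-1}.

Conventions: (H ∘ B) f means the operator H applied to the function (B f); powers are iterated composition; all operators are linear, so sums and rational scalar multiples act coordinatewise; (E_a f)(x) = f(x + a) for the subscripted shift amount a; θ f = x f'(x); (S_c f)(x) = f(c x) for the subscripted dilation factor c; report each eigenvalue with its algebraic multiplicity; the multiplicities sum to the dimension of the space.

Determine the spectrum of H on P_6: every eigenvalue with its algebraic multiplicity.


image of 1: 1
image of x: -2x - 2/3
image of x^2: 3x^2 + (4/3)x + 4/9
image of x^3: -4x^3 - 2x^2 - (4/3)x - 8/27
image of x^4: 5x^4 + (8/3)x^3 + (8/3)x^2 + (32/27)x + 16/81
image of x^5: -6x^5 - (10/3)x^4 - (40/9)x^3 - (80/27)x^2 - (80/81)x - 32/243
image of x^6: 7x^6 + 4x^5 + (20/3)x^4 + (160/27)x^3 + (80/27)x^2 + (64/81)x + 64/729
the matrix is upper triangular; its diagonal is (1, -2, 3, -4, 5, -6, 7)
for a triangular matrix the eigenvalues are the diagonal entries, with algebraic multiplicity their repetition count

λ = -6 (multiplicity 1), λ = -4 (multiplicity 1), λ = -2 (multiplicity 1), λ = 1 (multiplicity 1), λ = 3 (multiplicity 1), λ = 5 (multiplicity 1), λ = 7 (multiplicity 1)


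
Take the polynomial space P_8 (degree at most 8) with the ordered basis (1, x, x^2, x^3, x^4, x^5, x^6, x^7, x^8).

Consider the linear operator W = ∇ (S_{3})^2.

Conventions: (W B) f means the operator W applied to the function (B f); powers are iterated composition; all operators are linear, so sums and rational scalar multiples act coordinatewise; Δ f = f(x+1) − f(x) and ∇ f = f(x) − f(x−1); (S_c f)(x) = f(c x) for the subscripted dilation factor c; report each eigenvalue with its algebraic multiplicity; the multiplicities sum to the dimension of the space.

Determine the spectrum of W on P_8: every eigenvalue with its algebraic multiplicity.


image of 1: 0
image of x: 9
image of x^2: 162x - 81
image of x^3: 2187x^2 - 2187x + 729
image of x^4: 26244x^3 - 39366x^2 + 26244x - 6561
image of x^5: 295245x^4 - 590490x^3 + 590490x^2 - 295245x + 59049
image of x^6: 3188646x^5 - 7971615x^4 + 10628820x^3 - 7971615x^2 + 3188646x - 531441
image of x^7: 33480783x^6 - 100442349x^5 + 167403915x^4 - 167403915x^3 + 100442349x^2 - 33480783x + 4782969
image of x^8: 344373768x^7 - 1205308188x^6 + 2410616376x^5 - 3013270470x^4 + 2410616376x^3 - 1205308188x^2 + 344373768x - 43046721
the matrix is upper triangular; its diagonal is (0, 0, 0, 0, 0, 0, 0, 0, 0)
for a triangular matrix the eigenvalues are the diagonal entries, with algebraic multiplicity their repetition count

λ = 0 (multiplicity 9)


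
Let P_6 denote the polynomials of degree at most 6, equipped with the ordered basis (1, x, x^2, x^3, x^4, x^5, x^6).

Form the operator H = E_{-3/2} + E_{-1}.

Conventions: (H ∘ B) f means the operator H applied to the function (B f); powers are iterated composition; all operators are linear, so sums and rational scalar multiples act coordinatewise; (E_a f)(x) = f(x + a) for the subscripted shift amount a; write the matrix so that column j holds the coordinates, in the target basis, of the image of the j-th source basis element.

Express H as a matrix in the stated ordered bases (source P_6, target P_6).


the matrix is [[2, -5/2, 13/4, -35/8, 97/16, -275/32, 793/64]; [0, 2, -5, 39/4, -35/2, 485/16, -825/16]; [0, 0, 2, -15/2, 39/2, -175/4, 1455/16]; [0, 0, 0, 2, -10, 65/2, -175/2]; [0, 0, 0, 0, 2, -25/2, 195/4]; [0, 0, 0, 0, 0, 2, -15]; [0, 0, 0, 0, 0, 0, 2]] (rows listed top to bottom)

image of 1: 2
image of x: 2x - 5/2
image of x^2: 2x^2 - 5x + 13/4
image of x^3: 2x^3 - (15/2)x^2 + (39/4)x - 35/8
image of x^4: 2x^4 - 10x^3 + (39/2)x^2 - (35/2)x + 97/16
image of x^5: 2x^5 - (25/2)x^4 + (65/2)x^3 - (175/4)x^2 + (485/16)x - 275/32
image of x^6: 2x^6 - 15x^5 + (195/4)x^4 - (175/2)x^3 + (1455/16)x^2 - (825/16)x + 793/64
each image's coordinates form column j of the matrix


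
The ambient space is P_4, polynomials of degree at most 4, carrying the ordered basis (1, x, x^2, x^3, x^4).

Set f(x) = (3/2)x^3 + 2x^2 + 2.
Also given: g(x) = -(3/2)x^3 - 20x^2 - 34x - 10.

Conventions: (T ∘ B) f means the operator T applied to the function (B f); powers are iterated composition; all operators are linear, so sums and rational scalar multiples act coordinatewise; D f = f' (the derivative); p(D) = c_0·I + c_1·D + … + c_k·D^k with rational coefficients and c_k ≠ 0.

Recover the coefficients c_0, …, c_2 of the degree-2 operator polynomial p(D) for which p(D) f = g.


c_0 = -1, c_1 = -4, c_2 = -2

D^0 f = (3/2)x^3 + 2x^2 + 2
D^1 f = (9/2)x^2 + 4x
D^2 f = 9x + 4
matching coefficients of g against c_0 f + c_1 Df + … from the top degree down determines the c_i
solution: c_0 = -1, c_1 = -4, c_2 = -2


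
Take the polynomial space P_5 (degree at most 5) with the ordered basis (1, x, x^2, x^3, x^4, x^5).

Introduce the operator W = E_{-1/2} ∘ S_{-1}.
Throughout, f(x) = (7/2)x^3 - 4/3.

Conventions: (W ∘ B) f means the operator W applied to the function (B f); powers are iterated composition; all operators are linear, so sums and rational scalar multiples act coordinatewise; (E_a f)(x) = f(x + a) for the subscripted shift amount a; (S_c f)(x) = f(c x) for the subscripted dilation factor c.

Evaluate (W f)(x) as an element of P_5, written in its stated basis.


the image equals g(x) = -(7/2)x^3 + (21/4)x^2 - (21/8)x - 43/48

S_{-1} f = -(7/2)x^3 - 4/3
E_{-1/2} S_{-1} f = -(7/2)x^3 + (21/4)x^2 - (21/8)x - 43/48


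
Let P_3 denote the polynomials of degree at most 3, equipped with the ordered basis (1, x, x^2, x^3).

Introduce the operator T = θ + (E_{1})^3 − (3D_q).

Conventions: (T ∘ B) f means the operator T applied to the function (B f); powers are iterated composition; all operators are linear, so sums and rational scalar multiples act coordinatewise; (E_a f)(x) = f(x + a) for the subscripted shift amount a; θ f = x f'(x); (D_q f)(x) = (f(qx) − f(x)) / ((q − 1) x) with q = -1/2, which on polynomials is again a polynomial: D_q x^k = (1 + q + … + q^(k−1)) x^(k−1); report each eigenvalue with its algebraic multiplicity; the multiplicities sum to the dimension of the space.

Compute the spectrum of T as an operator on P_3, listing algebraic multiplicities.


λ = 1 (multiplicity 1), λ = 2 (multiplicity 1), λ = 3 (multiplicity 1), λ = 4 (multiplicity 1)

image of 1: 1
image of x: 2x
image of x^2: 3x^2 + (9/2)x + 9
image of x^3: 4x^3 + (27/4)x^2 + 27x + 27
the matrix is upper triangular; its diagonal is (1, 2, 3, 4)
for a triangular matrix the eigenvalues are the diagonal entries, with algebraic multiplicity their repetition count


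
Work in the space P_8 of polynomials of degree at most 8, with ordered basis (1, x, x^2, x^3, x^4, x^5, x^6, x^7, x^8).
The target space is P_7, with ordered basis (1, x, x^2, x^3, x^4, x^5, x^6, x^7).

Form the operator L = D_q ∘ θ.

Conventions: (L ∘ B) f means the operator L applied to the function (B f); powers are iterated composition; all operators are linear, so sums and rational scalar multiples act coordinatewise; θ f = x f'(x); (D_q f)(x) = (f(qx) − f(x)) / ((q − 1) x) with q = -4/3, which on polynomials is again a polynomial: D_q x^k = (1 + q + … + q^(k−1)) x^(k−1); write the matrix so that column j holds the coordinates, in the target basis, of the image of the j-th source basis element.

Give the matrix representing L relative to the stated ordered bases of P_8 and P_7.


image of 1: 0
image of x: 1
image of x^2: -(2/3)x
image of x^3: (13/3)x^2
image of x^4: -(100/27)x^3
image of x^5: (905/81)x^4
image of x^6: -(962/81)x^5
image of x^7: (18571/729)x^6
image of x^8: -(67400/2187)x^7
each image's coordinates form column j of the matrix

the matrix is [[0, 1, 0, 0, 0, 0, 0, 0, 0]; [0, 0, -2/3, 0, 0, 0, 0, 0, 0]; [0, 0, 0, 13/3, 0, 0, 0, 0, 0]; [0, 0, 0, 0, -100/27, 0, 0, 0, 0]; [0, 0, 0, 0, 0, 905/81, 0, 0, 0]; [0, 0, 0, 0, 0, 0, -962/81, 0, 0]; [0, 0, 0, 0, 0, 0, 0, 18571/729, 0]; [0, 0, 0, 0, 0, 0, 0, 0, -67400/2187]] (rows listed top to bottom)
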